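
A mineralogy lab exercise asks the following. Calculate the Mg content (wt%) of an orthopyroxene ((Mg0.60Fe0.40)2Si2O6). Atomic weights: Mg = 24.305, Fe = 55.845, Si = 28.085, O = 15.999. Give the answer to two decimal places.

12.90 wt%

Formula mass = 1.20·24.305 + 0.80·55.845 + 2·28.085 + 6·15.999 = 226.006 g/mol, of which 29.166 g is Mg.
So Mg makes up 29.166/226.006 = 0.1290 of the mass, i.e. 12.90%.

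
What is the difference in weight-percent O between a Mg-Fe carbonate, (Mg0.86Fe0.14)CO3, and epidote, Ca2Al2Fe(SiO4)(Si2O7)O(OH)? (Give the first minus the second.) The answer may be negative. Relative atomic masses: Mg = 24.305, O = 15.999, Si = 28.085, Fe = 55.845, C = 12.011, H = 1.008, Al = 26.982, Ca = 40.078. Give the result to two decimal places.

11.05 percentage points

M((Mg0.86Fe0.14)CO3) = 88.729 g/mol, so wt% O = 47.997/88.729 × 100 = 54.09%.
M(Ca2Al2Fe(SiO4)(Si2O7)O(OH)) = 483.215 g/mol, so wt% O = 207.987/483.215 × 100 = 43.04%.
54.09 − 43.04 = 11.05 pp.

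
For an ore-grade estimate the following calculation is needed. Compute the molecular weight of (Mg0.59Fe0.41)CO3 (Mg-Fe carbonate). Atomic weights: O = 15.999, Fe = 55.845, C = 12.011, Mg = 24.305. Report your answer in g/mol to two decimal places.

M = 0.59*24.305 + 0.41*55.845 + 1*12.011 + 3*15.999

97.24 g/mol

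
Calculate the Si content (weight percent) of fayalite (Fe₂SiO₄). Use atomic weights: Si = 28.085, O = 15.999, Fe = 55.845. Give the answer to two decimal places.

M(Fe₂SiO₄) = 203.771 g/mol.
Si contributes 1 × 28.085 = 28.085 g per mole.
28.085/203.771 = 0.1378 → 13.78%.

13.78 weight percent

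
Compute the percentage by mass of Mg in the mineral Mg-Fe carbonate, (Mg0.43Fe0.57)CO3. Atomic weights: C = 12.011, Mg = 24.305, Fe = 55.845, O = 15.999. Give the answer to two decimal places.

10.22 weight percent

M((Mg0.43Fe0.57)CO3) = 102.291 g/mol.
Mg contributes 0.43 × 24.305 = 10.451 g per mole.
10.451/102.291 = 0.1022 → 10.22%.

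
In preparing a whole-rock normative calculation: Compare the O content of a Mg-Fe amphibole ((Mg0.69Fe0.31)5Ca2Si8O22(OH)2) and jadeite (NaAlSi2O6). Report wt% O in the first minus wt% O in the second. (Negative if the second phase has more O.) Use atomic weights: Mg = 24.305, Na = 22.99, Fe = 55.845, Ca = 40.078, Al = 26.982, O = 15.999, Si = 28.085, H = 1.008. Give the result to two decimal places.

M((Mg0.69Fe0.31)5Ca2Si8O22(OH)2) = 861.240 g/mol, so wt% O = 383.976/861.240 × 100 = 44.58%.
M(NaAlSi2O6) = 202.136 g/mol, so wt% O = 95.994/202.136 × 100 = 47.49%.
44.58 − 47.49 = -2.91 pp.

-2.91 percentage points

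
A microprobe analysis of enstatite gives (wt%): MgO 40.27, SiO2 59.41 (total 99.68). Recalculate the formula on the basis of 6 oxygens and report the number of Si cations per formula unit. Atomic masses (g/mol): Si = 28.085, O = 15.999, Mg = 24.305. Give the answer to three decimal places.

1.993 Si apfu

MgO (M=40.304): mol = 0.99916; Mg = 0.99916, O = 0.99916.
SiO2 (M=60.083): mol = 0.98880; Si = 0.98880, O = 1.97760.
ΣO = 2.97676; factor = 6/ΣO = 2.01561.
Si apfu = 0.98880 × 2.01561 = 1.993.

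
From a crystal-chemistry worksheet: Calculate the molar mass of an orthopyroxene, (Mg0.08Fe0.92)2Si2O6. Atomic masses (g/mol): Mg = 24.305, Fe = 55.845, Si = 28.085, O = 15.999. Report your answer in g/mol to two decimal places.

258.81 g/mol

Mg: 0.16 × 24.305 = 3.8888
Fe: 1.84 × 55.845 = 102.7548
Si: 2 × 28.085 = 56.1700
O: 6 × 15.999 = 95.9940
Summing the contributions gives the formula mass.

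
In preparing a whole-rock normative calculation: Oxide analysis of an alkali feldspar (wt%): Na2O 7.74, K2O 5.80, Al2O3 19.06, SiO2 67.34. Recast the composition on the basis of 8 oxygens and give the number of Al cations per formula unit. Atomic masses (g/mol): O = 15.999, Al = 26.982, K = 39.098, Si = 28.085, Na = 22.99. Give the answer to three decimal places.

1.001 Al apfu

Na2O (M=61.979): mol = 0.12488; Na = 0.24976, O = 0.12488.
K2O (M=94.195): mol = 0.06157; K = 0.12314, O = 0.06157.
Al2O3 (M=101.961): mol = 0.18693; Al = 0.37386, O = 0.56079.
SiO2 (M=60.083): mol = 1.12078; Si = 1.12078, O = 2.24156.
ΣO = 2.98880; factor = 8/ΣO = 2.67666.
Al apfu = 0.37386 × 2.67666 = 1.001.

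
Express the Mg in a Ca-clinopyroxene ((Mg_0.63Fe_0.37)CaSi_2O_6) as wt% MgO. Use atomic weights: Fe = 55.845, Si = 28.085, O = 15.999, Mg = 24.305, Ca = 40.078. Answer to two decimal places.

Formula mass = 228.217 g/mol.
0.63 Mg → 0.6300 mol MgO per formula unit; M(MgO) = 40.304, so MgO mass = 25.392 g.
25.392/228.217 × 100 = 11.13 wt%.

11.13 wt%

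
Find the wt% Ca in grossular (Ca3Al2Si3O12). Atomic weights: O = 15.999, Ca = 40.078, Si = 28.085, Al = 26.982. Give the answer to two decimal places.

M(Ca3Al2Si3O12) = 450.441 g/mol.
Ca contributes 3 × 40.078 = 120.234 g per mole.
120.234/450.441 = 0.2669 → 26.69%.

26.69 wt%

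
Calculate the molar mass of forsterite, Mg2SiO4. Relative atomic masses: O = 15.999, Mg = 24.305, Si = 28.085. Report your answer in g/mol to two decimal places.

140.69 g/mol

Mg: 2 × 24.305 = 48.6100
Si: 1 × 28.085 = 28.0850
O: 4 × 15.999 = 63.9960
Summing the contributions gives the formula mass.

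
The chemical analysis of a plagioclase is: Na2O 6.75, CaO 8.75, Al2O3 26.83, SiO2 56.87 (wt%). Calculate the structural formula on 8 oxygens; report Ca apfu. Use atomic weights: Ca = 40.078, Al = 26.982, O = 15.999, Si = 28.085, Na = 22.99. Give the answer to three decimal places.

0.424 Ca apfu

Na2O (M=61.979): mol = 0.10891; Na = 0.21782, O = 0.10891.
CaO (M=56.077): mol = 0.15604; Ca = 0.15604, O = 0.15604.
Al2O3 (M=101.961): mol = 0.26314; Al = 0.52628, O = 0.78942.
SiO2 (M=60.083): mol = 0.94652; Si = 0.94652, O = 1.89304.
ΣO = 2.94741; factor = 8/ΣO = 2.71425.
Ca apfu = 0.15604 × 2.71425 = 0.424.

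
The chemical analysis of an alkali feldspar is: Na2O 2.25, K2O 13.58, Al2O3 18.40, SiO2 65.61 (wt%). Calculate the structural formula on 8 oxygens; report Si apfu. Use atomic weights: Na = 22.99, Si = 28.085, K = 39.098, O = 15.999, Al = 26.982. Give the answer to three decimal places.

3.006 Si apfu

2.25 wt% Na2O ÷ 61.979 g/mol = 0.03630 mol, giving 0.07260 Na and 0.03630 O.
13.58 wt% K2O ÷ 94.195 g/mol = 0.14417 mol, giving 0.28834 K and 0.14417 O.
18.40 wt% Al2O3 ÷ 101.961 g/mol = 0.18046 mol, giving 0.36092 Al and 0.54138 O.
65.61 wt% SiO2 ÷ 60.083 g/mol = 1.09199 mol, giving 1.09199 Si and 2.18398 O.
Oxygen sums to 2.90583; scaling by 8/2.90583 = 2.75309 puts the formula on 8 O.
Si: 1.09199 × 2.75309 = 3.006 atoms per formula unit.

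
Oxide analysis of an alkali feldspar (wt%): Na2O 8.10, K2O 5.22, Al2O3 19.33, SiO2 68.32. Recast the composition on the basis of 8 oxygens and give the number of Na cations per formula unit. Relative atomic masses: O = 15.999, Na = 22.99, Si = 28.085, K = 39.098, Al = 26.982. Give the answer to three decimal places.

8.10 wt% Na2O ÷ 61.979 g/mol = 0.13069 mol, giving 0.26138 Na and 0.13069 O.
5.22 wt% K2O ÷ 94.195 g/mol = 0.05542 mol, giving 0.11084 K and 0.05542 O.
19.33 wt% Al2O3 ÷ 101.961 g/mol = 0.18958 mol, giving 0.37916 Al and 0.56874 O.
68.32 wt% SiO2 ÷ 60.083 g/mol = 1.13709 mol, giving 1.13709 Si and 2.27418 O.
Oxygen sums to 3.02903; scaling by 8/3.02903 = 2.64111 puts the formula on 8 O.
Na: 0.26138 × 2.64111 = 0.690 atoms per formula unit.

0.690 Na apfu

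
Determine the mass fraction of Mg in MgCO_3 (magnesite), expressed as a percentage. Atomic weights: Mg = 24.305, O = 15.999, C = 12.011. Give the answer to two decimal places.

28.83 mass %

M(MgCO_3) = 84.313 g/mol.
Mg contributes 1 × 24.305 = 24.305 g per mole.
24.305/84.313 = 0.2883 → 28.83%.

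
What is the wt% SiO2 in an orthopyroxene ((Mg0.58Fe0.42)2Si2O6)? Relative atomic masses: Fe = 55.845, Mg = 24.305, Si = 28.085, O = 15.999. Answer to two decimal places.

Molar mass of (Mg0.58Fe0.42)2Si2O6 = 1.16*24.305 + 0.84*55.845 + 2*28.085 + 6*15.999 = 227.268 g/mol.
Each formula unit contains 2 Si, equivalent to 2/1 = 2.0000 mol SiO2.
M(SiO2) = 1×28.085 + 2×15.999 = 60.083 g/mol.
Mass of SiO2 per formula unit = 2.0000 × 60.083 = 120.166 g.
SiO2 wt% = 120.166 / 227.268 × 100 = 52.87%.

52.87 wt%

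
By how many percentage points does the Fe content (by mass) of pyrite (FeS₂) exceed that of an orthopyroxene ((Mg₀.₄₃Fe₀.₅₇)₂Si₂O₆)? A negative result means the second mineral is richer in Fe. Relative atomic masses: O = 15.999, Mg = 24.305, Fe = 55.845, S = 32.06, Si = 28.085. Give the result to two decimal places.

19.66 percentage points

Fe in FeS₂: molar mass 119.965 g/mol; 1×55.845 = 55.845 g → 46.55 wt%.
Fe in (Mg₀.₄₃Fe₀.₅₇)₂Si₂O₆: molar mass 236.730 g/mol; 1.14×55.845 = 63.663 g → 26.89 wt%.
Difference = 46.55 − 26.89 = 19.66 percentage points.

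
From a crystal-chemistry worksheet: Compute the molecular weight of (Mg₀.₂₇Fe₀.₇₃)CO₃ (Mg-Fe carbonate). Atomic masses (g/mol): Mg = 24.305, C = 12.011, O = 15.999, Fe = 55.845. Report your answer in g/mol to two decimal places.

The formula mass is the sum 0.27(24.305) + 0.73(55.845) + 1(12.011) + 3(15.999).

107.34 g/mol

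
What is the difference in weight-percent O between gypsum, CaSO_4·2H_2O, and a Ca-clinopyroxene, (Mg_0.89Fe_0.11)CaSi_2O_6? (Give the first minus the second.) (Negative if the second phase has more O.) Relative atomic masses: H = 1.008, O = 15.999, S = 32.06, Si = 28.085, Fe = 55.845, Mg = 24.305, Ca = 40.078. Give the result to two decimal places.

12.13 percentage points

M(CaSO_4·2H_2O) = 172.164 g/mol, so wt% O = 95.994/172.164 × 100 = 55.76%.
M((Mg_0.89Fe_0.11)CaSi_2O_6) = 220.016 g/mol, so wt% O = 95.994/220.016 × 100 = 43.63%.
55.76 − 43.63 = 12.13 pp.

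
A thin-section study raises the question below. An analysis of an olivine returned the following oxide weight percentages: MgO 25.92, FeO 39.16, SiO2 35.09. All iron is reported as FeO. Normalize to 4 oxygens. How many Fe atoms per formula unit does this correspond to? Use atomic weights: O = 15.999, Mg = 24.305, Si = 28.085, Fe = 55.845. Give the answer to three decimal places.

MgO (M=40.304): mol = 0.64311; Mg = 0.64311, O = 0.64311.
FeO (M=71.844): mol = 0.54507; Fe = 0.54507, O = 0.54507.
SiO2 (M=60.083): mol = 0.58403; Si = 0.58403, O = 1.16806.
ΣO = 2.35624; factor = 4/ΣO = 1.69762.
Fe apfu = 0.54507 × 1.69762 = 0.925.

0.925 Fe apfu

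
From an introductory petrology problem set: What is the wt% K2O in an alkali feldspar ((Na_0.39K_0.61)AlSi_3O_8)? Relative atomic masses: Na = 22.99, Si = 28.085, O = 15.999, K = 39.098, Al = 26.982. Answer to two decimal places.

10.56 wt%

M((Na_0.39K_0.61)AlSi_3O_8) = 272.045 g/mol; M(K2O) = 94.195 g/mol.
Moles K2O per formula unit = 0.61 K ÷ 2 = 0.3050.
K2O fraction = (0.3050 × 94.195) / 272.045 = 28.729/272.045 = 0.1056.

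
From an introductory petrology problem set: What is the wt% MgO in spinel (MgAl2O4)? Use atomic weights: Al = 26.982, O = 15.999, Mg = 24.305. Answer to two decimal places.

Formula mass = 142.265 g/mol.
1 Mg → 1.0000 mol MgO per formula unit; M(MgO) = 40.304, so MgO mass = 40.304 g.
40.304/142.265 × 100 = 28.33 wt%.

28.33 wt%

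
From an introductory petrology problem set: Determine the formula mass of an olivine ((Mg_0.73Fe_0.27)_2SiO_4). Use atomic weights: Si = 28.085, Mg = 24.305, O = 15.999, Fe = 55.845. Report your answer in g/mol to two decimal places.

157.72 g/mol

The formula mass is the sum 1.46(24.305) + 0.54(55.845) + 1(28.085) + 4(15.999).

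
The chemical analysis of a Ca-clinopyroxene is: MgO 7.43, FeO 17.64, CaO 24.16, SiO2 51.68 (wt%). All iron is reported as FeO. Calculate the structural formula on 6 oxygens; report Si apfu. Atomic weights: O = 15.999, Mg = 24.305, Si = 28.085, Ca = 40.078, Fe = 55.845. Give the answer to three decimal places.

2.000 Si apfu

MgO: 7.43/40.304 = 0.18435 mol → 0.18435 mol Mg, 0.18435 mol O.
FeO: 17.64/71.844 = 0.24553 mol → 0.24553 mol Fe, 0.24553 mol O.
CaO: 24.16/56.077 = 0.43084 mol → 0.43084 mol Ca, 0.43084 mol O.
SiO2: 51.68/60.083 = 0.86014 mol → 0.86014 mol Si, 1.72028 mol O.
Total oxygen = 2.58100 mol. Normalization factor = 6/2.58100 = 2.32468.
Si per 6 O = 0.86014 × 2.32468 = 2.000.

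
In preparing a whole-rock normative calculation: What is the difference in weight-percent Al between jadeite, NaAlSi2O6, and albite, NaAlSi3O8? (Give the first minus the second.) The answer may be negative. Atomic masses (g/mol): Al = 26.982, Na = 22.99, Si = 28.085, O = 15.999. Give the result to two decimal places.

3.06 percentage points

First mineral: 26.982 g Al in 202.136 g formula = 13.35 wt% Al.
Second mineral: 26.982 g Al in 262.219 g formula = 10.29 wt% Al.
13.35% − 10.29% gives a difference of 3.06 percentage points.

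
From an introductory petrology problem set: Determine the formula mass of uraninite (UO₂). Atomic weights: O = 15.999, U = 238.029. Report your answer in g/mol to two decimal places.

270.03 g/mol

U: 1 × 238.029 = 238.0290
O: 2 × 15.999 = 31.9980
Summing the contributions gives the formula mass.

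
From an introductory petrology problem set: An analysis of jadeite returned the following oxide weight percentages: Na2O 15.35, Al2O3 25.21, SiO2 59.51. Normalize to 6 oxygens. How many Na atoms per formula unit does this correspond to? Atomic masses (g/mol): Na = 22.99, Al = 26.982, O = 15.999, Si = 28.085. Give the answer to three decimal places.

15.35 wt% Na2O ÷ 61.979 g/mol = 0.24766 mol, giving 0.49532 Na and 0.24766 O.
25.21 wt% Al2O3 ÷ 101.961 g/mol = 0.24725 mol, giving 0.49450 Al and 0.74175 O.
59.51 wt% SiO2 ÷ 60.083 g/mol = 0.99046 mol, giving 0.99046 Si and 1.98092 O.
Oxygen sums to 2.97033; scaling by 6/2.97033 = 2.01998 puts the formula on 6 O.
Na: 0.49532 × 2.01998 = 1.001 atoms per formula unit.

1.001 Na apfu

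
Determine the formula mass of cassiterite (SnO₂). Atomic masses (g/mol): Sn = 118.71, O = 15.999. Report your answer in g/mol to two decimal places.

The formula mass is the sum 1*118.71 + 2*15.999.

150.71 g/mol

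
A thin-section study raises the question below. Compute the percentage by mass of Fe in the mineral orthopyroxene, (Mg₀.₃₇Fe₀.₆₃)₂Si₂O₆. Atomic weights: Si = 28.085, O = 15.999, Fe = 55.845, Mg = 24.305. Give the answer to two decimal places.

Formula mass = 0.74*24.305 + 1.26*55.845 + 2*28.085 + 6*15.999 = 240.514 g/mol, of which 70.365 g is Fe.
So Fe makes up 70.365/240.514 = 0.2926 of the mass, i.e. 29.26%.

29.26 mass %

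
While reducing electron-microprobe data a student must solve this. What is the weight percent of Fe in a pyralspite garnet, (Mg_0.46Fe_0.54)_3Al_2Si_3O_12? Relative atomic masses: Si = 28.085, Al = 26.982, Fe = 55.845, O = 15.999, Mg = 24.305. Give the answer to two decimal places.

19.92 wt%

Formula mass = 1.38×24.305 + 1.62×55.845 + 2×26.982 + 3×28.085 + 12×15.999 = 454.217 g/mol, of which 90.469 g is Fe.
So Fe makes up 90.469/454.217 = 0.1992 of the mass, i.e. 19.92%.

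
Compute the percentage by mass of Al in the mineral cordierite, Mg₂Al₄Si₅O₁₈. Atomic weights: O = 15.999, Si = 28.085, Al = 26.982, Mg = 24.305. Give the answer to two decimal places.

18.45 mass %

M(Mg₂Al₄Si₅O₁₈) = 584.945 g/mol.
Al contributes 4 × 26.982 = 107.928 g per mole.
107.928/584.945 = 0.1845 → 18.45%.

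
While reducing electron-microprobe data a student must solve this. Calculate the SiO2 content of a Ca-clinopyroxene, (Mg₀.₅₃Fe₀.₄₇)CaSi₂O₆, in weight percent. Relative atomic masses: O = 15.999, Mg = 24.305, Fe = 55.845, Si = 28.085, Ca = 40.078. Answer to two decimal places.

51.94 wt%

M((Mg₀.₅₃Fe₀.₄₇)CaSi₂O₆) = 231.371 g/mol; M(SiO2) = 60.083 g/mol.
Moles SiO2 per formula unit = 2 Si ÷ 1 = 2.0000.
SiO2 fraction = (2.0000 × 60.083) / 231.371 = 120.166/231.371 = 0.5194.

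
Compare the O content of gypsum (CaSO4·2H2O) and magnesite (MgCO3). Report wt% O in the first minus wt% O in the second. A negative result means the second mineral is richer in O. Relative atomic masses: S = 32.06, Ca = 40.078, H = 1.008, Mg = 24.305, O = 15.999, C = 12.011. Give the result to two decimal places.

-1.17 percentage points

First mineral: 95.994 g O in 172.164 g formula = 55.76 wt% O.
Second mineral: 47.997 g O in 84.313 g formula = 56.93 wt% O.
55.76% − 56.93% gives a difference of -1.17 percentage points.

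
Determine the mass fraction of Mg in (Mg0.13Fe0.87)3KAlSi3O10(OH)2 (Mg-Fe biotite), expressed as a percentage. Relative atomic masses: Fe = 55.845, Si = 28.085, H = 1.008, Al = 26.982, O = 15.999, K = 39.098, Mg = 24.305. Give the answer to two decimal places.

Formula mass = 0.39×24.305 + 2.61×55.845 + 1×39.098 + 1×26.982 + 3×28.085 + 12×15.999 + 2×1.008 = 499.573 g/mol, of which 9.479 g is Mg.
So Mg makes up 9.479/499.573 = 0.0190 of the mass, i.e. 1.90%.

1.90 mass %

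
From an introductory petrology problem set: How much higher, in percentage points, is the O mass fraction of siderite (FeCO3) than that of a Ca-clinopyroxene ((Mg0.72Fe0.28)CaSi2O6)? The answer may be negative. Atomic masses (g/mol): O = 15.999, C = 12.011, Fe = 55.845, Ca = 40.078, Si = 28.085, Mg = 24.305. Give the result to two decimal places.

O in FeCO3: molar mass 115.853 g/mol; 3×15.999 = 47.997 g → 41.43 wt%.
O in (Mg0.72Fe0.28)CaSi2O6: molar mass 225.378 g/mol; 6×15.999 = 95.994 g → 42.59 wt%.
Difference = 41.43 − 42.59 = -1.16 percentage points.

-1.16 percentage points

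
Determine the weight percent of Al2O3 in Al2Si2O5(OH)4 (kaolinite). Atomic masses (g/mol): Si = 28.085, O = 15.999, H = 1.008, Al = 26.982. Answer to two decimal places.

Formula mass = 258.157 g/mol.
2 Al → 1.0000 mol Al2O3 per formula unit; M(Al2O3) = 101.961, so Al2O3 mass = 101.961 g.
101.961/258.157 × 100 = 39.50 wt%.

39.50 wt%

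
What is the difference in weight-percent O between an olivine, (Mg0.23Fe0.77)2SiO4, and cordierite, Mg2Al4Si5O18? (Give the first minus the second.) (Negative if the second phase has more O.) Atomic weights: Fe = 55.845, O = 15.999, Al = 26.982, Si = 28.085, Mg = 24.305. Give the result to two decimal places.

First mineral: 63.996 g O in 189.263 g formula = 33.81 wt% O.
Second mineral: 287.982 g O in 584.945 g formula = 49.23 wt% O.
33.81% − 49.23% gives a difference of -15.42 percentage points.

-15.42 percentage points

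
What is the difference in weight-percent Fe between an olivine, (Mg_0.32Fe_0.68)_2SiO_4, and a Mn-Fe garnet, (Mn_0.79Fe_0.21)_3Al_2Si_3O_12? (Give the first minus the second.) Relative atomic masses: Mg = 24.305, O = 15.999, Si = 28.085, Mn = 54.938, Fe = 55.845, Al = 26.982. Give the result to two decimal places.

M((Mg_0.32Fe_0.68)_2SiO_4) = 183.585 g/mol, so wt% Fe = 75.949/183.585 × 100 = 41.37%.
M((Mn_0.79Fe_0.21)_3Al_2Si_3O_12) = 495.592 g/mol, so wt% Fe = 35.182/495.592 × 100 = 7.10%.
41.37 − 7.10 = 34.27 pp.

34.27 percentage points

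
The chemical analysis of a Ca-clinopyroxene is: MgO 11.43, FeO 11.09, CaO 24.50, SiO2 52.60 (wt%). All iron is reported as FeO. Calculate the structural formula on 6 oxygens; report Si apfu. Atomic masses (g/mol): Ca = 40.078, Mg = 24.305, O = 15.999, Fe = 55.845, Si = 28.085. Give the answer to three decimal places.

2.000 Si apfu

MgO (M=40.304): mol = 0.28359; Mg = 0.28359, O = 0.28359.
FeO (M=71.844): mol = 0.15436; Fe = 0.15436, O = 0.15436.
CaO (M=56.077): mol = 0.43690; Ca = 0.43690, O = 0.43690.
SiO2 (M=60.083): mol = 0.87546; Si = 0.87546, O = 1.75092.
ΣO = 2.62577; factor = 6/ΣO = 2.28504.
Si apfu = 0.87546 × 2.28504 = 2.000.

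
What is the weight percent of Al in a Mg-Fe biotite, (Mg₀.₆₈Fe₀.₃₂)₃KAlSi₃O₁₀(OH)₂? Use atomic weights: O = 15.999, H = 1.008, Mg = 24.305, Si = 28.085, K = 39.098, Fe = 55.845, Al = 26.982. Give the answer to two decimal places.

6.03 wt%

M((Mg₀.₆₈Fe₀.₃₂)₃KAlSi₃O₁₀(OH)₂) = 447.532 g/mol.
Al contributes 1 × 26.982 = 26.982 g per mole.
26.982/447.532 = 0.0603 → 6.03%.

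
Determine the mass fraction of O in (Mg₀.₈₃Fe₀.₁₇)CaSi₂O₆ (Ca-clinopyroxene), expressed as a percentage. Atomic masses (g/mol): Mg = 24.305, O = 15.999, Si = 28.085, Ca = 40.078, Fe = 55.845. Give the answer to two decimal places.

Formula mass = 0.83·24.305 + 0.17·55.845 + 1·40.078 + 2·28.085 + 6·15.999 = 221.909 g/mol, of which 95.994 g is O.
So O makes up 95.994/221.909 = 0.4326 of the mass, i.e. 43.26%.

43.26 weight percent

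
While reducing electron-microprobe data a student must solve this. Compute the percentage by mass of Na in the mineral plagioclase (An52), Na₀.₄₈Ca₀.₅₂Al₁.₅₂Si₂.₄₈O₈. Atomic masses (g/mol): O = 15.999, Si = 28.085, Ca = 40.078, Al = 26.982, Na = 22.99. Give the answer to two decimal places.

4.08 mass %

Formula mass = 0.48×22.99 + 0.52×40.078 + 1.52×26.982 + 2.48×28.085 + 8×15.999 = 270.531 g/mol, of which 11.035 g is Na.
So Na makes up 11.035/270.531 = 0.0408 of the mass, i.e. 4.08%.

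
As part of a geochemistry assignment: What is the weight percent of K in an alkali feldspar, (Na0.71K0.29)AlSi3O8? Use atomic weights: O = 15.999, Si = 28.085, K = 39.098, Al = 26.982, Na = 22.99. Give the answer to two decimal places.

M((Na0.71K0.29)AlSi3O8) = 266.890 g/mol.
K contributes 0.29 × 39.098 = 11.338 g per mole.
11.338/266.890 = 0.0425 → 4.25%.

4.25 weight percent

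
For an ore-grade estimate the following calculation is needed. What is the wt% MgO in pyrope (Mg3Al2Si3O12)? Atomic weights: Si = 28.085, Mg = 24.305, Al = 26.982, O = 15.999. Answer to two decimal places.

Formula mass = 403.122 g/mol.
3 Mg → 3.0000 mol MgO per formula unit; M(MgO) = 40.304, so MgO mass = 120.912 g.
120.912/403.122 × 100 = 29.99 wt%.

29.99 wt%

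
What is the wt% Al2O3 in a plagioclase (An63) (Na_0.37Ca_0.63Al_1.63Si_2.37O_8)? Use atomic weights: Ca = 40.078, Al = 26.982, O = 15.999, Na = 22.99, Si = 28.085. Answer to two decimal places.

Formula mass = 272.290 g/mol.
1.63 Al → 0.8150 mol Al2O3 per formula unit; M(Al2O3) = 101.961, so Al2O3 mass = 83.098 g.
83.098/272.290 × 100 = 30.52 wt%.

30.52 wt%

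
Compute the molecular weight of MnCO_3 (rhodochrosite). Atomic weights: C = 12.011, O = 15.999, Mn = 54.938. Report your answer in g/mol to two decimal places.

114.95 g/mol

Mn: 1 × 54.938 = 54.9380
C: 1 × 12.011 = 12.0110
O: 3 × 15.999 = 47.9970
Summing the contributions gives the formula mass.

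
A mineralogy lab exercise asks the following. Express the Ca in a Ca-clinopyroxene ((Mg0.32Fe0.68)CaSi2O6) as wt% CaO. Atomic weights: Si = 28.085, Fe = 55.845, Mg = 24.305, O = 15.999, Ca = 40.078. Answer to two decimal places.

23.56 wt%

Molar mass of (Mg0.32Fe0.68)CaSi2O6 = 0.32·24.305 + 0.68·55.845 + 1·40.078 + 2·28.085 + 6·15.999 = 237.994 g/mol.
Each formula unit contains 1 Ca, equivalent to 1/1 = 1.0000 mol CaO.
M(CaO) = 1×40.078 + 1×15.999 = 56.077 g/mol.
Mass of CaO per formula unit = 1.0000 × 56.077 = 56.077 g.
CaO wt% = 56.077 / 237.994 × 100 = 23.56%.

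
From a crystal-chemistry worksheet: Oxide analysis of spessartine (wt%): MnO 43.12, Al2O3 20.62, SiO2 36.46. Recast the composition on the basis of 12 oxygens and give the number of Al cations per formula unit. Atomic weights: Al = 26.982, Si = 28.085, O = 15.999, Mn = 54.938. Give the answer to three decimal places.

MnO (M=70.937): mol = 0.60786; Mn = 0.60786, O = 0.60786.
Al2O3 (M=101.961): mol = 0.20223; Al = 0.40446, O = 0.60669.
SiO2 (M=60.083): mol = 0.60683; Si = 0.60683, O = 1.21366.
ΣO = 2.42821; factor = 12/ΣO = 4.94191.
Al apfu = 0.40446 × 4.94191 = 1.999.

1.999 Al apfu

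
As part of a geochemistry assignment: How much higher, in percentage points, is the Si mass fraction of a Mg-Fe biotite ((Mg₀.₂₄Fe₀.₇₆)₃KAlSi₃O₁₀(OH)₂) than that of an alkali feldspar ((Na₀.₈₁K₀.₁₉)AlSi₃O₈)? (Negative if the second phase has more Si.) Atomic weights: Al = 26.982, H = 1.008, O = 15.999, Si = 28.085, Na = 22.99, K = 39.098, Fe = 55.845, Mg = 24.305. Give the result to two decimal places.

M((Mg₀.₂₄Fe₀.₇₆)₃KAlSi₃O₁₀(OH)₂) = 489.165 g/mol, so wt% Si = 84.255/489.165 × 100 = 17.22%.
M((Na₀.₈₁K₀.₁₉)AlSi₃O₈) = 265.280 g/mol, so wt% Si = 84.255/265.280 × 100 = 31.76%.
17.22 − 31.76 = -14.54 pp.

-14.54 percentage points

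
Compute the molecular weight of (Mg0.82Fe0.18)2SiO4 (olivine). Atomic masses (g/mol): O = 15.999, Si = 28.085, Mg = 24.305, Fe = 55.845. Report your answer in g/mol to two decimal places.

152.05 g/mol

Mg: 1.64 × 24.305 = 39.8602
Fe: 0.36 × 55.845 = 20.1042
Si: 1 × 28.085 = 28.0850
O: 4 × 15.999 = 63.9960
Summing the contributions gives the formula mass.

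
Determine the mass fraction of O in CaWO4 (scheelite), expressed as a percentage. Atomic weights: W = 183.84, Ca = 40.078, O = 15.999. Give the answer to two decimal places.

22.23 mass %

Molar mass of CaWO4: 1*40.078 + 1*183.84 + 4*15.999 = 287.914 g/mol.
Mass of O per formula unit: 4 × 15.999 = 63.996 g.
Weight fraction O = 63.996 / 287.914 = 0.2223.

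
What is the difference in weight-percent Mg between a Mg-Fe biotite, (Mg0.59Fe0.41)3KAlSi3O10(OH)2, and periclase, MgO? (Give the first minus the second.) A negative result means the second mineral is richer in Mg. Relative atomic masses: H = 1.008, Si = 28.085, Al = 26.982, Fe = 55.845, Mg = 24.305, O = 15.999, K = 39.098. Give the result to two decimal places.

-50.87 percentage points

First mineral: 43.020 g Mg in 456.048 g formula = 9.43 wt% Mg.
Second mineral: 24.305 g Mg in 40.304 g formula = 60.30 wt% Mg.
9.43% − 60.30% gives a difference of -50.87 percentage points.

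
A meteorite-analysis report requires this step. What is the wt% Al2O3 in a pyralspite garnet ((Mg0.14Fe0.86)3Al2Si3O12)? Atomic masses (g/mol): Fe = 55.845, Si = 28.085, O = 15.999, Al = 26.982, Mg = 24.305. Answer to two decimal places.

Formula mass = 484.495 g/mol.
2 Al → 1.0000 mol Al2O3 per formula unit; M(Al2O3) = 101.961, so Al2O3 mass = 101.961 g.
101.961/484.495 × 100 = 21.04 wt%.

21.04 wt%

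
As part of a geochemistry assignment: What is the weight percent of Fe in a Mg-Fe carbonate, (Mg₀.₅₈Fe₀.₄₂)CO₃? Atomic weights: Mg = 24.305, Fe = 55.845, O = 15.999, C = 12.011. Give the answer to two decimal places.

M((Mg₀.₅₈Fe₀.₄₂)CO₃) = 97.560 g/mol.
Fe contributes 0.42 × 55.845 = 23.455 g per mole.
23.455/97.560 = 0.2404 → 24.04%.

24.04 wt%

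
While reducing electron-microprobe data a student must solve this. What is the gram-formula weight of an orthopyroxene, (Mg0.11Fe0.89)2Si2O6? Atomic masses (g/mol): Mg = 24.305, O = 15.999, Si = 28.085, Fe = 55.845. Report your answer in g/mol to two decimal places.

M = 0.22·24.305 + 1.78·55.845 + 2·28.085 + 6·15.999

256.92 g/mol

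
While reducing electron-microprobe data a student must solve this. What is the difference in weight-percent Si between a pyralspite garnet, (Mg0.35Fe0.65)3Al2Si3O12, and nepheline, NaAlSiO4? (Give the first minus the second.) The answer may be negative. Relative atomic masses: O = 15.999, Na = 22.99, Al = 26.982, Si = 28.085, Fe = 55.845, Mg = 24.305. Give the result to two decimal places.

Si in (Mg0.35Fe0.65)3Al2Si3O12: molar mass 464.625 g/mol; 3×28.085 = 84.255 g → 18.13 wt%.
Si in NaAlSiO4: molar mass 142.053 g/mol; 1×28.085 = 28.085 g → 19.77 wt%.
Difference = 18.13 − 19.77 = -1.64 percentage points.

-1.64 percentage points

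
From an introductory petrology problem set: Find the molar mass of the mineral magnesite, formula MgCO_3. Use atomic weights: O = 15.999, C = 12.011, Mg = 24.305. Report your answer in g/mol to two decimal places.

The formula mass is the sum 1*24.305 + 1*12.011 + 3*15.999.

84.31 g/mol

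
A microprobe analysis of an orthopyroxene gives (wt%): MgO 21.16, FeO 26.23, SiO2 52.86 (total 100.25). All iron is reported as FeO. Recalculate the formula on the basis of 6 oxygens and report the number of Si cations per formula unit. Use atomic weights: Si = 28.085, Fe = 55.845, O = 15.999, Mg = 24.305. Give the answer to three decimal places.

1.992 Si apfu

MgO (M=40.304): mol = 0.52501; Mg = 0.52501, O = 0.52501.
FeO (M=71.844): mol = 0.36510; Fe = 0.36510, O = 0.36510.
SiO2 (M=60.083): mol = 0.87978; Si = 0.87978, O = 1.75956.
ΣO = 2.64967; factor = 6/ΣO = 2.26443.
Si apfu = 0.87978 × 2.26443 = 1.992.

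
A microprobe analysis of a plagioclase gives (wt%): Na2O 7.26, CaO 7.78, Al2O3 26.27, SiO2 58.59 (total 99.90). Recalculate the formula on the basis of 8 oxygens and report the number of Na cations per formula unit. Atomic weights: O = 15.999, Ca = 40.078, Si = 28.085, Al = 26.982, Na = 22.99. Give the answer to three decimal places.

0.629 Na apfu

Na2O (M=61.979): mol = 0.11714; Na = 0.23428, O = 0.11714.
CaO (M=56.077): mol = 0.13874; Ca = 0.13874, O = 0.13874.
Al2O3 (M=101.961): mol = 0.25765; Al = 0.51530, O = 0.77295.
SiO2 (M=60.083): mol = 0.97515; Si = 0.97515, O = 1.95030.
ΣO = 2.97913; factor = 8/ΣO = 2.68535.
Na apfu = 0.23428 × 2.68535 = 0.629.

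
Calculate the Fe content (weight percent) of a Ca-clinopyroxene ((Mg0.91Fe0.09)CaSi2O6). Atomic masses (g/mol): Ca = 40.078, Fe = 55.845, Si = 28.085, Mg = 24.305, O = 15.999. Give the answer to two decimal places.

Molar mass of (Mg0.91Fe0.09)CaSi2O6: 0.91×24.305 + 0.09×55.845 + 1×40.078 + 2×28.085 + 6×15.999 = 219.386 g/mol.
Mass of Fe per formula unit: 0.09 × 55.845 = 5.026 g.
Weight fraction Fe = 5.026 / 219.386 = 0.0229.

2.29 weight percent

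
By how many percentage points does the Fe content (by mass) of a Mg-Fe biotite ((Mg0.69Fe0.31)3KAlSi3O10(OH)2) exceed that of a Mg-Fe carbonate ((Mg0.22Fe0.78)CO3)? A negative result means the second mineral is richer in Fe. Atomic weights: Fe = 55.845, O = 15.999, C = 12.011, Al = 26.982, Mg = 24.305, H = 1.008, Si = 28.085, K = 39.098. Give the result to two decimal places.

First mineral: 51.936 g Fe in 446.586 g formula = 11.63 wt% Fe.
Second mineral: 43.559 g Fe in 108.914 g formula = 39.99 wt% Fe.
11.63% − 39.99% gives a difference of -28.36 percentage points.

-28.36 percentage points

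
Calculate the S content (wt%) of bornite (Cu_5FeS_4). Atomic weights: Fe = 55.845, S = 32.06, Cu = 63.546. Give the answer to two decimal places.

25.56 wt%

Formula mass = 5*63.546 + 1*55.845 + 4*32.06 = 501.815 g/mol, of which 128.240 g is S.
So S makes up 128.240/501.815 = 0.2556 of the mass, i.e. 25.56%.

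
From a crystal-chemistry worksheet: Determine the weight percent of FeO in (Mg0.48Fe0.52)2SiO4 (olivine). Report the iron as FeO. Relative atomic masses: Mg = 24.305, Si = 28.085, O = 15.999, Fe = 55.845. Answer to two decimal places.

43.07 wt%

M((Mg0.48Fe0.52)2SiO4) = 173.493 g/mol; M(FeO) = 71.844 g/mol.
Moles FeO per formula unit = 1.04 Fe ÷ 1 = 1.0400.
FeO fraction = (1.0400 × 71.844) / 173.493 = 74.718/173.493 = 0.4307.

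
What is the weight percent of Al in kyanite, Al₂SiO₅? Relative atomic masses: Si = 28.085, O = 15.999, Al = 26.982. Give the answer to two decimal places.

Formula mass = 2*26.982 + 1*28.085 + 5*15.999 = 162.044 g/mol, of which 53.964 g is Al.
So Al makes up 53.964/162.044 = 0.3330 of the mass, i.e. 33.30%.

33.30 weight percent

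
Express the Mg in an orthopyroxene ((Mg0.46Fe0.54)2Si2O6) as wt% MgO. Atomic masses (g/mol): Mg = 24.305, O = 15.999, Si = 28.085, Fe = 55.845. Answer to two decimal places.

15.79 wt%

M((Mg0.46Fe0.54)2Si2O6) = 234.837 g/mol; M(MgO) = 40.304 g/mol.
Moles MgO per formula unit = 0.92 Mg ÷ 1 = 0.9200.
MgO fraction = (0.9200 × 40.304) / 234.837 = 37.080/234.837 = 0.1579.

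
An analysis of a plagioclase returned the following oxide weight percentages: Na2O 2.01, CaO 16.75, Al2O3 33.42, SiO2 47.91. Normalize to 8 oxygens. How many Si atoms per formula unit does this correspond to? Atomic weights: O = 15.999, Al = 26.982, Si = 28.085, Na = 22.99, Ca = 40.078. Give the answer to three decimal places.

2.193 Si apfu

2.01 wt% Na2O ÷ 61.979 g/mol = 0.03243 mol, giving 0.06486 Na and 0.03243 O.
16.75 wt% CaO ÷ 56.077 g/mol = 0.29870 mol, giving 0.29870 Ca and 0.29870 O.
33.42 wt% Al2O3 ÷ 101.961 g/mol = 0.32777 mol, giving 0.65554 Al and 0.98331 O.
47.91 wt% SiO2 ÷ 60.083 g/mol = 0.79740 mol, giving 0.79740 Si and 1.59480 O.
Oxygen sums to 2.90924; scaling by 8/2.90924 = 2.74986 puts the formula on 8 O.
Si: 0.79740 × 2.74986 = 2.193 atoms per formula unit.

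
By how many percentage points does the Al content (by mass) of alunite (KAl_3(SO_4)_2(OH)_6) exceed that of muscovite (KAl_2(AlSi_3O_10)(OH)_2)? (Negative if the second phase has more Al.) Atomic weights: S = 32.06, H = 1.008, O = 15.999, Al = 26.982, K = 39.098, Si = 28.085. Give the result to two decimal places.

Al in KAl_3(SO_4)_2(OH)_6: molar mass 414.198 g/mol; 3×26.982 = 80.946 g → 19.54 wt%.
Al in KAl_2(AlSi_3O_10)(OH)_2: molar mass 398.303 g/mol; 3×26.982 = 80.946 g → 20.32 wt%.
Difference = 19.54 − 20.32 = -0.78 percentage points.

-0.78 percentage points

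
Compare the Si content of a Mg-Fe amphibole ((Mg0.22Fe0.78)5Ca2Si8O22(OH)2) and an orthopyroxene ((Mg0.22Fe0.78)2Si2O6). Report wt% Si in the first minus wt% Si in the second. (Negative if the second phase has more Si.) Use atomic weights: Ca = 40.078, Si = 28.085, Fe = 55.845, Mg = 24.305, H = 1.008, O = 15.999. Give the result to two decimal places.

Si in (Mg0.22Fe0.78)5Ca2Si8O22(OH)2: molar mass 935.359 g/mol; 8×28.085 = 224.680 g → 24.02 wt%.
Si in (Mg0.22Fe0.78)2Si2O6: molar mass 249.976 g/mol; 2×28.085 = 56.170 g → 22.47 wt%.
Difference = 24.02 − 22.47 = 1.55 percentage points.

1.55 percentage points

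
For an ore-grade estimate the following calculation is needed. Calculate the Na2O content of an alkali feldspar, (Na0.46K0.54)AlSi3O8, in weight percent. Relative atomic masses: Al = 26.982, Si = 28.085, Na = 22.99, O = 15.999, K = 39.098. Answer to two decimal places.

5.26 wt%

Molar mass of (Na0.46K0.54)AlSi3O8 = 0.46*22.99 + 0.54*39.098 + 1*26.982 + 3*28.085 + 8*15.999 = 270.917 g/mol.
Each formula unit contains 0.46 Na, equivalent to 0.46/2 = 0.2300 mol Na2O.
M(Na2O) = 2×22.99 + 1×15.999 = 61.979 g/mol.
Mass of Na2O per formula unit = 0.2300 × 61.979 = 14.255 g.
Na2O wt% = 14.255 / 270.917 × 100 = 5.26%.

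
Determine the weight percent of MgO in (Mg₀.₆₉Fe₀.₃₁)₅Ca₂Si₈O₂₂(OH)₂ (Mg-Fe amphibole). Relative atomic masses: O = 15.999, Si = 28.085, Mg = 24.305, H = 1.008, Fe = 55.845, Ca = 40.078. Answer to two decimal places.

M((Mg₀.₆₉Fe₀.₃₁)₅Ca₂Si₈O₂₂(OH)₂) = 861.240 g/mol; M(MgO) = 40.304 g/mol.
Moles MgO per formula unit = 3.45 Mg ÷ 1 = 3.4500.
MgO fraction = (3.4500 × 40.304) / 861.240 = 139.049/861.240 = 0.1615.

16.15 wt%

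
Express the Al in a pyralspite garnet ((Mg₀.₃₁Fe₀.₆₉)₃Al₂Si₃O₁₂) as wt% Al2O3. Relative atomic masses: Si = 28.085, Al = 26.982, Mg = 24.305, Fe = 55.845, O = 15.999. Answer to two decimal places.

21.77 wt%

M((Mg₀.₃₁Fe₀.₆₉)₃Al₂Si₃O₁₂) = 468.410 g/mol; M(Al2O3) = 101.961 g/mol.
Moles Al2O3 per formula unit = 2 Al ÷ 2 = 1.0000.
Al2O3 fraction = (1.0000 × 101.961) / 468.410 = 101.961/468.410 = 0.2177.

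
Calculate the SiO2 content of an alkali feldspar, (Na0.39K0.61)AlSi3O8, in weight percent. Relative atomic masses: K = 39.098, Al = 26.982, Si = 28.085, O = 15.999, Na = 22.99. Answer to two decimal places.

Molar mass of (Na0.39K0.61)AlSi3O8 = 0.39×22.99 + 0.61×39.098 + 1×26.982 + 3×28.085 + 8×15.999 = 272.045 g/mol.
Each formula unit contains 3 Si, equivalent to 3/1 = 3.0000 mol SiO2.
M(SiO2) = 1×28.085 + 2×15.999 = 60.083 g/mol.
Mass of SiO2 per formula unit = 3.0000 × 60.083 = 180.249 g.
SiO2 wt% = 180.249 / 272.045 × 100 = 66.26%.

66.26 wt%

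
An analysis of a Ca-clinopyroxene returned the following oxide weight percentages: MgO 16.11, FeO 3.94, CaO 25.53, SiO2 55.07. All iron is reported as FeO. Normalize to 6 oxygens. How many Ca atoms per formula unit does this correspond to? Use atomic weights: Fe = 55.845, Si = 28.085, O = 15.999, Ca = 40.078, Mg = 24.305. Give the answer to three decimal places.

0.996 Ca apfu

MgO: 16.11/40.304 = 0.39971 mol → 0.39971 mol Mg, 0.39971 mol O.
FeO: 3.94/71.844 = 0.05484 mol → 0.05484 mol Fe, 0.05484 mol O.
CaO: 25.53/56.077 = 0.45527 mol → 0.45527 mol Ca, 0.45527 mol O.
SiO2: 55.07/60.083 = 0.91657 mol → 0.91657 mol Si, 1.83314 mol O.
Total oxygen = 2.74296 mol. Normalization factor = 6/2.74296 = 2.18742.
Ca per 6 O = 0.45527 × 2.18742 = 0.996.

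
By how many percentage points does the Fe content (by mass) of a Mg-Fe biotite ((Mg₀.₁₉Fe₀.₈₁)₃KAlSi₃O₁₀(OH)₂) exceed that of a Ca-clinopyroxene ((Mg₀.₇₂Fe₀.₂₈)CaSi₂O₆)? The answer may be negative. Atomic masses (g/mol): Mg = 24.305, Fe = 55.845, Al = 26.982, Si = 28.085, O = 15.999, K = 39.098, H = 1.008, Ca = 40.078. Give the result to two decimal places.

M((Mg₀.₁₉Fe₀.₈₁)₃KAlSi₃O₁₀(OH)₂) = 493.896 g/mol, so wt% Fe = 135.703/493.896 × 100 = 27.48%.
M((Mg₀.₇₂Fe₀.₂₈)CaSi₂O₆) = 225.378 g/mol, so wt% Fe = 15.637/225.378 × 100 = 6.94%.
27.48 − 6.94 = 20.54 pp.

20.54 percentage points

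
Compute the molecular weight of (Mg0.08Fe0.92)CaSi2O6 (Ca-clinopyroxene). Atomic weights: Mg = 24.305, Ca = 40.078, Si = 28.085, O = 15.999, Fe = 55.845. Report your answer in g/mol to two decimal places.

245.56 g/mol

The formula mass is the sum 0.08·24.305 + 0.92·55.845 + 1·40.078 + 2·28.085 + 6·15.999.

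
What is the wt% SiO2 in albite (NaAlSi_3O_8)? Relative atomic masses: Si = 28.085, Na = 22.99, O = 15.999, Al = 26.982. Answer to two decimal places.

68.74 wt%

Formula mass = 262.219 g/mol.
3 Si → 3.0000 mol SiO2 per formula unit; M(SiO2) = 60.083, so SiO2 mass = 180.249 g.
180.249/262.219 × 100 = 68.74 wt%.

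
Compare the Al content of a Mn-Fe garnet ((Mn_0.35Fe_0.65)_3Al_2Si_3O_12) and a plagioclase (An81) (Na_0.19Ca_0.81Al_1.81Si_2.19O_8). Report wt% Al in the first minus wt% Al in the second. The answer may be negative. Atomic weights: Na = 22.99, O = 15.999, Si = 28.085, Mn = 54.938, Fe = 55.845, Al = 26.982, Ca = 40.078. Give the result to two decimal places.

-6.89 percentage points

M((Mn_0.35Fe_0.65)_3Al_2Si_3O_12) = 496.790 g/mol, so wt% Al = 53.964/496.790 × 100 = 10.86%.
M(Na_0.19Ca_0.81Al_1.81Si_2.19O_8) = 275.167 g/mol, so wt% Al = 48.837/275.167 × 100 = 17.75%.
10.86 − 17.75 = -6.89 pp.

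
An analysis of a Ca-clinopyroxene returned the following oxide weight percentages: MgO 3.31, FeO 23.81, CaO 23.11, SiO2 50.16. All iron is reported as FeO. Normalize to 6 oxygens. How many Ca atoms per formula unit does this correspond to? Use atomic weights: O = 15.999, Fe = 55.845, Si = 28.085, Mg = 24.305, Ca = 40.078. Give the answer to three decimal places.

0.991 Ca apfu

3.31 wt% MgO ÷ 40.304 g/mol = 0.08213 mol, giving 0.08213 Mg and 0.08213 O.
23.81 wt% FeO ÷ 71.844 g/mol = 0.33141 mol, giving 0.33141 Fe and 0.33141 O.
23.11 wt% CaO ÷ 56.077 g/mol = 0.41211 mol, giving 0.41211 Ca and 0.41211 O.
50.16 wt% SiO2 ÷ 60.083 g/mol = 0.83485 mol, giving 0.83485 Si and 1.66970 O.
Oxygen sums to 2.49535; scaling by 6/2.49535 = 2.40447 puts the formula on 6 O.
Ca: 0.41211 × 2.40447 = 0.991 atoms per formula unit.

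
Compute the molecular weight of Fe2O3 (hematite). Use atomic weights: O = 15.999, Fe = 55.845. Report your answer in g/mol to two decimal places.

159.69 g/mol

M = 2·55.845 + 3·15.999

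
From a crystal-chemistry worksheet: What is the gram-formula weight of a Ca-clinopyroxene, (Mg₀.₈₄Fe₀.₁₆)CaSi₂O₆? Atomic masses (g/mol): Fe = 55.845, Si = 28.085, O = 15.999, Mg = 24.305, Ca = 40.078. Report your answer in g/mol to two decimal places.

M = 0.84×24.305 + 0.16×55.845 + 1×40.078 + 2×28.085 + 6×15.999

221.59 g/mol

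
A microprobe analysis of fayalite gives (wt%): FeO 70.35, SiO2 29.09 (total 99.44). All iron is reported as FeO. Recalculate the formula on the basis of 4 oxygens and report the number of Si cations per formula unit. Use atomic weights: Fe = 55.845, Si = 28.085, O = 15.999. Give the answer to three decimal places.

0.994 Si apfu

70.35 wt% FeO ÷ 71.844 g/mol = 0.97920 mol, giving 0.97920 Fe and 0.97920 O.
29.09 wt% SiO2 ÷ 60.083 g/mol = 0.48416 mol, giving 0.48416 Si and 0.96832 O.
Oxygen sums to 1.94752; scaling by 4/1.94752 = 2.05389 puts the formula on 4 O.
Si: 0.48416 × 2.05389 = 0.994 atoms per formula unit.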